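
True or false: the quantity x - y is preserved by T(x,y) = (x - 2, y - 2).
True

Substitute T(x,y) = (x - 2, y - 2) into the expression and compare with the original.

Original: x - y
After applying T: (x - 2) - (y - 2) = x - y

This is identical to the original x - y, so the expression is invariant.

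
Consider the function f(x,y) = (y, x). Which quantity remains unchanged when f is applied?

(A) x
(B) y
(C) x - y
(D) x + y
D

For f(x,y) = (y, x):
After applying f: x' = y, y' = x. So x' + y' = y + x = x + y.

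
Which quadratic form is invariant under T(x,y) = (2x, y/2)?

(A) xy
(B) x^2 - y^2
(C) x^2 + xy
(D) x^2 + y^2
A

T multiplies x by 2 and divides y by 2.
Substitute the transformed coordinates into each option and compare with the original:
(A) xy  ->  (2x)(y/2) = xy   [equals xy: invariant]
(B) x^2 - y^2  ->  (2x)^2 - (y/2)^2 = 4x^2 - y^2/4   [differs from x^2 - y^2: not invariant]
(C) x^2 + xy  ->  (2x)^2 + (2x)(y/2) = 4x^2 + xy   [differs from x^2 + xy: not invariant]
(D) x^2 + y^2  ->  (2x)^2 + (y/2)^2 = 4x^2 + y^2/4   [differs from x^2 + y^2: not invariant]

Only option (A), xy, is unchanged by the transformation.
The factors 2 and 1/2 cancel only in the pure product xy.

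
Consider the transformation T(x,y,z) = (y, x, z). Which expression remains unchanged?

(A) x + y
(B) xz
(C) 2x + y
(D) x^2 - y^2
A

Apply T(x,y,z) = (y, x, z) to each option, i.e. replace (x, y, z) by the transformed coordinates.
Substitute the transformed coordinates into each option and compare with the original:
(A) x + y  ->  (y) + (x) = x + y   [equals x + y: invariant]
(B) xz  ->  (y)(z) = yz   [differs from xz: not invariant]
(C) 2x + y  ->  2(y) + (x) = x + 2y   [differs from 2x + y: not invariant]
(D) x^2 - y^2  ->  (y)^2 - (x)^2 = -x^2 + y^2   [differs from x^2 - y^2: not invariant]

Only option (A), x + y, is unchanged by the transformation.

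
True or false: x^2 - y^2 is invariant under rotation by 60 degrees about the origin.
False

Applying rotation by 60 degrees: x' = x*cos(60 degrees) - y*sin(60 degrees) = x/2 - sqrt(3)y/2, y' = x*sin(60 degrees) + y*cos(60 degrees) = sqrt(3)x/2 + y/2

Substituting into x^2 - y^2:
(x/2 - sqrt(3)y/2)^2 - (sqrt(3)x/2 + y/2)^2
= -x^2/2 - sqrt(3)xy + y^2/2

This differs from the original expression x^2 - y^2, so it is NOT invariant.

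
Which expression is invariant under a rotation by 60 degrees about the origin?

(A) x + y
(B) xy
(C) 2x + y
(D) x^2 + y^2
D

A rotation by 60 degrees sends (x, y) to (x/2 - sqrt(3)y/2, sqrt(3)x/2 + y/2).
Substitute the transformed coordinates into each option and compare with the original:
(A) x + y  ->  (x/2 - sqrt(3)y/2) + (sqrt(3)x/2 + y/2) = x/2 + sqrt(3)x/2 - sqrt(3)y/2 + y/2   [differs from x + y: not invariant]
(B) xy  ->  (x/2 - sqrt(3)y/2)(sqrt(3)x/2 + y/2) = sqrt(3)x^2/4 - xy/2 - sqrt(3)y^2/4   [differs from xy: not invariant]
(C) 2x + y  ->  2(x/2 - sqrt(3)y/2) + (sqrt(3)x/2 + y/2) = sqrt(3)x/2 + x - sqrt(3)y + y/2   [differs from 2x + y: not invariant]
(D) x^2 + y^2  ->  (x/2 - sqrt(3)y/2)^2 + (sqrt(3)x/2 + y/2)^2 = x^2 + y^2   [equals x^2 + y^2: invariant]

Only option (D), x^2 + y^2, is unchanged by the transformation.
Geometrically, x^2 + y^2 is the squared distance from the origin, which every rotation about the origin preserves.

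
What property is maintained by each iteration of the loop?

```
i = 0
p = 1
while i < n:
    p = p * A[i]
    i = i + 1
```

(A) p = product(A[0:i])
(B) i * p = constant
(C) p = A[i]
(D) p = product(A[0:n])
A

A loop invariant must hold before the first iteration and be re-established by every execution of the body.

(A) p = product(A[0:i]): Initially i = 0 and p = 1 = product of the empty slice A[0:0]. If p = product(A[0:i]) holds at the top of an iteration, the body sets p to product(A[0:i]) * A[i] = product(A[0:i+1]) and then i to i+1, so the property is restored. At exit i = n, giving p = product(A[0:n]).

The other options fail:
(B) i * p = constant: initially i * p = 0, but after one iteration it is 1 * A[0], which is nonzero in general.
(C) p = A[i]: after the first iteration p = A[0] but i = 1; in general p is a product of several elements, not a single one.
(D) p = product(A[0:n]): false before the loop (p = 1, not the full product) -- it only becomes true at exit.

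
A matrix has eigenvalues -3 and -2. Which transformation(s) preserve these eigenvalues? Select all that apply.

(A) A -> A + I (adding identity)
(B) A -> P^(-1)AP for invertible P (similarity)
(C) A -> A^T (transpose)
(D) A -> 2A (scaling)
B and C

Eigenvalues are preserved by:
1. Similarity transformations: A -> P^(-1)AP (same characteristic polynomial)
2. Transpose: A^T has the same eigenvalues as A

Eigenvalues are NOT preserved by:
- Adding identity: eigenvalues become -3+1, -2+1
- Scaling: eigenvalues become -6, -4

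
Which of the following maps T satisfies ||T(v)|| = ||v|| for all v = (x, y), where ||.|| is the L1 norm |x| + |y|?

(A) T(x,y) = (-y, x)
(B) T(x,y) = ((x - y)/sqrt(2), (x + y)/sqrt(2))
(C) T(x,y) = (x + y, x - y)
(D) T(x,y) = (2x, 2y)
A

A transformation preserves a norm if ||T(v)|| = ||v|| for every v; a single vector where the norm changes rules an option out.

(A) T(x,y) = (-y, x): preserves the norm -- it only permutes the coordinates and/or flips signs, which leaves |x| + |y| unchanged.
(B) T(x,y) = ((x - y)/sqrt(2), (x + y)/sqrt(2)): v = (1, 0) has norm |1| + |0| = 1, but T(v) = (sqrt(2)/2, sqrt(2)/2) has norm sqrt(2) -- not preserved.
(C) T(x,y) = (x + y, x - y): v = (1, 0) has norm |1| + |0| = 1, but T(v) = (1, 1) has norm 2 -- not preserved.
(D) T(x,y) = (2x, 2y): v = (1, 0) has norm |1| + |0| = 1, but T(v) = (2, 0) has norm 2 -- not preserved.

Therefore the answer is (A).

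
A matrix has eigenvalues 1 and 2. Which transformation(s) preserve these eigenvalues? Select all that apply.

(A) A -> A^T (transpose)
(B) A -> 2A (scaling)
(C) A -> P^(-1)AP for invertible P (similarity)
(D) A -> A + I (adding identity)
A and C

Eigenvalues are preserved by:
1. Similarity transformations: A -> P^(-1)AP (same characteristic polynomial)
2. Transpose: A^T has the same eigenvalues as A

Eigenvalues are NOT preserved by:
- Adding identity: eigenvalues become 1+1, 2+1
- Scaling: eigenvalues become 2, 4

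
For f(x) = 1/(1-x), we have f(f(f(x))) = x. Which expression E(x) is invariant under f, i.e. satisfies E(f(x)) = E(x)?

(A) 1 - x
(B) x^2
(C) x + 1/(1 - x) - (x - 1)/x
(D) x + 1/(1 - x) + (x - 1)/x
D

Replace x by f(x) = 1/(1 - x) in each option and simplify. As a quick numerical cross-check, also compare E(4) with E(f(4)) = E(-1/3).

(A) 1 - x  ->  1 - (1/(1 - x)) = x/(x - 1); check: E(4) = -3 but E(-1/3) = 4/3.   [not invariant]
(B) x^2  ->  (1/(1 - x))^2 = (x - 1)^(-2); check: E(4) = 16 but E(-1/3) = 1/9.   [not invariant]
(C) x + 1/(1 - x) - (x - 1)/x  ->  (1/(1 - x)) + 1/(1 - (1/(1 - x))) - ((1/(1 - x)) - 1)/(1/(1 - x)) = (x^2(1 - x) - x + (x - 1)^2)/(x(x - 1)); check: E(4) = 35/12 but E(-1/3) = -43/12.   [not invariant]
(D) x + 1/(1 - x) + (x - 1)/x  ->  (1/(1 - x)) + 1/(1 - (1/(1 - x))) + ((1/(1 - x)) - 1)/(1/(1 - x)), which simplifies back to x + 1/(1 - x) + (x - 1)/x; check: E(4) = 53/12, E(-1/3) = 53/12.   [invariant]

Only (D) is unchanged. Indeed f(f(x)) = 1/(1 - 1/(1-x)) = (1-x)/(-x) = (x-1)/x, so E(x) = x + f(x) + f(f(x)) is the sum over the whole 3-cycle; applying f just permutes the three terms cyclically (x -> f(x) -> f(f(x)) -> x), leaving the sum unchanged.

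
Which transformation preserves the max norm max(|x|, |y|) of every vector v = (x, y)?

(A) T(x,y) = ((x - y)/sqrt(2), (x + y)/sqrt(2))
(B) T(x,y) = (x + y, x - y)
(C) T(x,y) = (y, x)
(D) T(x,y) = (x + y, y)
C

A transformation preserves a norm if ||T(v)|| = ||v|| for every v; a single vector where the norm changes rules an option out.

(A) T(x,y) = ((x - y)/sqrt(2), (x + y)/sqrt(2)): v = (1, 0) has norm max(|1|, |0|) = 1, but T(v) = (sqrt(2)/2, sqrt(2)/2) has norm sqrt(2)/2 -- not preserved.
(B) T(x,y) = (x + y, x - y): v = (1, 1) has norm max(|1|, |1|) = 1, but T(v) = (2, 0) has norm 2 -- not preserved.
(C) T(x,y) = (y, x): preserves the norm -- it only permutes the coordinates and/or flips signs, which leaves max(|x|, |y|) unchanged.
(D) T(x,y) = (x + y, y): v = (1, 1) has norm max(|1|, |1|) = 1, but T(v) = (2, 1) has norm 2 -- not preserved.

Therefore the answer is (C).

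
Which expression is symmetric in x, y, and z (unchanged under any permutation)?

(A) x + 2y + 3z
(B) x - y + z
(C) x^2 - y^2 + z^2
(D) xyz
D

A symmetric expression is unchanged when the variables are permuted; here the transformation to test is the swap (x, y) -> (y, x).
A symmetric expression must survive every permutation; the single swap x <-> y already eliminates the distractors, and the keyed expression is also unchanged by x <-> z and y <-> z (each variable enters it in exactly the same way).
Substitute the transformed coordinates into each option and compare with the original:
(A) x + 2y + 3z  ->  (y) + 2(x) + 3z = 2x + y + 3z   [differs from x + 2y + 3z: not invariant]
(B) x - y + z  ->  (y) - (x) + z = -x + y + z   [differs from x - y + z: not invariant]
(C) x^2 - y^2 + z^2  ->  (y)^2 - (x)^2 + z^2 = -x^2 + y^2 + z^2   [differs from x^2 - y^2 + z^2: not invariant]
(D) xyz  ->  (y)(x)z = xyz   [equals xyz: invariant]

Only option (D), xyz, is unchanged by the transformation.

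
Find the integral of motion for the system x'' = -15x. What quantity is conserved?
E = (x')^2 + 15x^2

Multiply the equation by x':
x' * x'' = -15x * x'
The left side is d/dt[(x')^2/2] and the right side is d/dt[-15x^2/2], so
d/dt[(x')^2/2 + 15x^2/2] = 0, i.e. (x')^2/2 + 15x^2/2 = constant.
Multiplying by 2, the integral of motion is E = (x')^2 + 15x^2.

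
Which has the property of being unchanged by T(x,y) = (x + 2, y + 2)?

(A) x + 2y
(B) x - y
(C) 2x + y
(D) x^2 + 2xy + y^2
B

An expression E(x,y) is invariant under T if E(T(x,y)) = E(x,y). Here T(x,y) = (x + 2, y + 2).
Substitute the transformed coordinates into each option and compare with the original:
(A) x + 2y  ->  (x + 2) + 2(y + 2) = x + 2y + 6   [differs from x + 2y: not invariant]
(B) x - y  ->  (x + 2) - (y + 2) = x - y   [equals x - y: invariant]
(C) 2x + y  ->  2(x + 2) + (y + 2) = 2x + y + 6   [differs from 2x + y: not invariant]
(D) x^2 + 2xy + y^2  ->  (x + 2)^2 + 2(x + 2)(y + 2) + (y + 2)^2 = x^2 + 2xy + 8x + y^2 + 8y + 16   [differs from x^2 + 2xy + y^2: not invariant]

Only option (B), x - y, is unchanged by the transformation.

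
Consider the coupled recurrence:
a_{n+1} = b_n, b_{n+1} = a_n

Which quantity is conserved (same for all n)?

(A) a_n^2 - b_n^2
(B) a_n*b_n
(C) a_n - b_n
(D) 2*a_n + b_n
B

Replace a_n by a_{n+1} = b_n and b_n by b_{n+1} = a_n in each option and simplify:
(A) a_n^2 - b_n^2  ->  (b_n)^2 - (a_n)^2 = -a_n^2 + b_n^2   [not conserved]
(B) a_n*b_n  ->  (b_n)*(a_n) = a_n*b_n   [conserved]
(C) a_n - b_n  ->  (b_n) - (a_n) = -a_n + b_n   [not conserved]
(D) 2*a_n + b_n  ->  2*(b_n) + (a_n) = a_n + 2*b_n   [not conserved]

Only (B) a_n*b_n returns to itself after one step, so it is the conserved quantity.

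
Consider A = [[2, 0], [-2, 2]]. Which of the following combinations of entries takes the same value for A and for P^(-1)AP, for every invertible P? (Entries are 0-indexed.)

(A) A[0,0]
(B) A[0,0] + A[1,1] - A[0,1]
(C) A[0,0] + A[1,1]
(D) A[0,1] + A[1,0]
C

A[0,0] + A[1,1] is the trace of A. By the cyclic property of the trace, tr(P^(-1)AP) = tr(APP^(-1)) = tr(A), so it is the same for every matrix similar to A.

The other combinations are not similarity invariants. For example, take P = [[1, 1], [0, 1]] (det P = 1), so P^(-1) = [[1, -1], [0, 1]] and
B = P^(-1)AP = [[4, 2], [-2, 0]].
Evaluating each option on A and on B:
(A) A[0,0]: 2 for A, 4 for B -> changes
(B) A[0,0] + A[1,1] - A[0,1]: 4 for A, 2 for B -> changes
(C) A[0,0] + A[1,1]: 4 for A, 4 for B -> unchanged
(D) A[0,1] + A[1,0]: -2 for A, 0 for B -> changes

Only (C) A[0,0] + A[1,1] = 4 survives (and it does so for every P, not just this one), so it is the invariant.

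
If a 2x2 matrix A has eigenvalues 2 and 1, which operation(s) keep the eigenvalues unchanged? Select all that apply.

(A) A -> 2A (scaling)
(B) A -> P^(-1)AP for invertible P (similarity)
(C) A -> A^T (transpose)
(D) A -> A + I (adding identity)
B and C

Eigenvalues are preserved by:
1. Similarity transformations: A -> P^(-1)AP (same characteristic polynomial)
2. Transpose: A^T has the same eigenvalues as A

Eigenvalues are NOT preserved by:
- Adding identity: eigenvalues become 2+1, 1+1
- Scaling: eigenvalues become 4, 2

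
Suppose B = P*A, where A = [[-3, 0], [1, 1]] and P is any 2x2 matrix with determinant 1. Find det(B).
-3

By the multiplicative property of determinants, det(B) = det(P*A) = det(P) * det(A) = det(A),
so the determinant is invariant under multiplication by any determinant-1 matrix; we just need det(A).

det(A) = (-3)(1) - (0)(1) = -3 - 0 = -3

Therefore det(B) = 1 * (-3) = -3.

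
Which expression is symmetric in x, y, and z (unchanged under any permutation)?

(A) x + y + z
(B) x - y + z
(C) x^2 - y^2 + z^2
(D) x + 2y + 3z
A

A symmetric expression is unchanged when the variables are permuted; here the transformation to test is the swap (x, y) -> (y, x).
A symmetric expression must survive every permutation; the single swap x <-> y already eliminates the distractors, and the keyed expression is also unchanged by x <-> z and y <-> z (each variable enters it in exactly the same way).
Substitute the transformed coordinates into each option and compare with the original:
(A) x + y + z  ->  (y) + (x) + z = x + y + z   [equals x + y + z: invariant]
(B) x - y + z  ->  (y) - (x) + z = -x + y + z   [differs from x - y + z: not invariant]
(C) x^2 - y^2 + z^2  ->  (y)^2 - (x)^2 + z^2 = -x^2 + y^2 + z^2   [differs from x^2 - y^2 + z^2: not invariant]
(D) x + 2y + 3z  ->  (y) + 2(x) + 3z = 2x + y + 3z   [differs from x + 2y + 3z: not invariant]

Only option (A), x + y + z, is unchanged by the transformation.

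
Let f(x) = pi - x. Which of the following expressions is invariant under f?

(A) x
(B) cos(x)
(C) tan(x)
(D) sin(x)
D

For f(x) = pi - x:
sin(pi - x) = sin(x), so sine is invariant under this transformation.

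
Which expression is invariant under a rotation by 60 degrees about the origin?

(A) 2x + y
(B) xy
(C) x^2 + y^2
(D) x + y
C

A rotation by 60 degrees sends (x, y) to (x/2 - sqrt(3)y/2, sqrt(3)x/2 + y/2).
Substitute the transformed coordinates into each option and compare with the original:
(A) 2x + y  ->  2(x/2 - sqrt(3)y/2) + (sqrt(3)x/2 + y/2) = sqrt(3)x/2 + x - sqrt(3)y + y/2   [differs from 2x + y: not invariant]
(B) xy  ->  (x/2 - sqrt(3)y/2)(sqrt(3)x/2 + y/2) = sqrt(3)x^2/4 - xy/2 - sqrt(3)y^2/4   [differs from xy: not invariant]
(C) x^2 + y^2  ->  (x/2 - sqrt(3)y/2)^2 + (sqrt(3)x/2 + y/2)^2 = x^2 + y^2   [equals x^2 + y^2: invariant]
(D) x + y  ->  (x/2 - sqrt(3)y/2) + (sqrt(3)x/2 + y/2) = x/2 + sqrt(3)x/2 - sqrt(3)y/2 + y/2   [differs from x + y: not invariant]

Only option (C), x^2 + y^2, is unchanged by the transformation.
Geometrically, x^2 + y^2 is the squared distance from the origin, which every rotation about the origin preserves.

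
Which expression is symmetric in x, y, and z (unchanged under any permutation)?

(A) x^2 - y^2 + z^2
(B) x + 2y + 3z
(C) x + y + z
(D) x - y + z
C

A symmetric expression is unchanged when the variables are permuted; here the transformation to test is the swap (x, y) -> (y, x).
A symmetric expression must survive every permutation; the single swap x <-> y already eliminates the distractors, and the keyed expression is also unchanged by x <-> z and y <-> z (each variable enters it in exactly the same way).
Substitute the transformed coordinates into each option and compare with the original:
(A) x^2 - y^2 + z^2  ->  (y)^2 - (x)^2 + z^2 = -x^2 + y^2 + z^2   [differs from x^2 - y^2 + z^2: not invariant]
(B) x + 2y + 3z  ->  (y) + 2(x) + 3z = 2x + y + 3z   [differs from x + 2y + 3z: not invariant]
(C) x + y + z  ->  (y) + (x) + z = x + y + z   [equals x + y + z: invariant]
(D) x - y + z  ->  (y) - (x) + z = -x + y + z   [differs from x - y + z: not invariant]

Only option (C), x + y + z, is unchanged by the transformation.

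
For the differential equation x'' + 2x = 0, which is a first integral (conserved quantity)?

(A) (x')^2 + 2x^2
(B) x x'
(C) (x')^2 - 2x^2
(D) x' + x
A

A first integral I satisfies dI/dt = 0 along every solution. Differentiate each option and use the equation of motion:
(A) d/dt[(x')^2 + 2x^2] = 2x'x'' + 4x x' = 2x'(-2x) + 4x x' = 0
(B) d/dt[x x'] = (x')^2 + x x'' = (x')^2 - 2x^2, not identically 0
(C) d/dt[(x')^2 - 2x^2] = 2x'x'' - 4x x' = -8x x', not identically 0
(D) d/dt[x' + x] = x'' + x' = -2x + x', not identically 0

Only (A) has zero time-derivative. So the energy-like quantity (x')^2 + 2x^2 is the first integral.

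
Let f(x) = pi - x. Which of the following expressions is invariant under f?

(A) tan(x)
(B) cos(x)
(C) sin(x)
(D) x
C

For f(x) = pi - x:
sin(pi - x) = sin(x), so sine is invariant under this transformation.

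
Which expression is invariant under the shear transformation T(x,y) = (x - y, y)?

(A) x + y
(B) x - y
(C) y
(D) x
C

Under the shear T(x,y) = (x - y, y):
Substitute the transformed coordinates into each option and compare with the original:
(A) x + y  ->  (x - y) + (y) = x   [differs from x + y: not invariant]
(B) x - y  ->  (x - y) - (y) = x - 2y   [differs from x - y: not invariant]
(C) y  ->  (y) = y   [equals y: invariant]
(D) x  ->  (x - y) = x - y   [differs from x: not invariant]

Only option (C), y, is unchanged by the transformation.
A horizontal shear moves points parallel to the x-axis, so the y-coordinate (and any function of y alone) is unchanged.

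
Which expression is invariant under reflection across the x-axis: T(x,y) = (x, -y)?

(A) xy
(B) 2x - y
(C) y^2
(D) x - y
C

The map is reflection across the x-axis: T(x,y) = (x, -y).
Substitute the transformed coordinates into each option and compare with the original:
(A) xy  ->  (x)(-y) = -xy   [differs from xy: not invariant]
(B) 2x - y  ->  2(x) - (-y) = 2x + y   [differs from 2x - y: not invariant]
(C) y^2  ->  (-y)^2 = y^2   [equals y^2: invariant]
(D) x - y  ->  (x) - (-y) = x + y   [differs from x - y: not invariant]

Only option (C), y^2, is unchanged by the transformation.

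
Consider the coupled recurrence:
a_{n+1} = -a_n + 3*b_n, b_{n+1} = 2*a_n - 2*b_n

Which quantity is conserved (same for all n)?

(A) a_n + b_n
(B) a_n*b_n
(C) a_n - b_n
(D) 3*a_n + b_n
A

Replace a_n by a_{n+1} = -a_n + 3*b_n and b_n by b_{n+1} = 2*a_n - 2*b_n in each option and simplify:
(A) a_n + b_n  ->  (-a_n + 3*b_n) + (2*a_n - 2*b_n) = a_n + b_n   [conserved]
(B) a_n*b_n  ->  (-a_n + 3*b_n)*(2*a_n - 2*b_n) = -2*a_n^2 + 8*a_n*b_n - 6*b_n^2   [not conserved]
(C) a_n - b_n  ->  (-a_n + 3*b_n) - (2*a_n - 2*b_n) = -3*a_n + 5*b_n   [not conserved]
(D) 3*a_n + b_n  ->  3*(-a_n + 3*b_n) + (2*a_n - 2*b_n) = -a_n + 7*b_n   [not conserved]

Only (A) a_n + b_n returns to itself after one step, so it is the conserved quantity.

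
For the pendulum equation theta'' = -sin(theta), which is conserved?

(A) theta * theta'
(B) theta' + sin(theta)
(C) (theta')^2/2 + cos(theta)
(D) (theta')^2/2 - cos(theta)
D

A first integral I satisfies dI/dt = 0 along every solution. Differentiate each option and use the equation of motion:
(A) d/dt[theta * theta'] = (theta')^2 + theta theta'' = (theta')^2 - theta sin(theta), not identically 0
(B) d/dt[theta' + sin(theta)] = theta'' + cos(theta) theta' = -sin(theta) + theta' cos(theta), not identically 0
(C) d/dt[(theta')^2/2 + cos(theta)] = theta' theta'' - sin(theta) theta' = -2 theta' sin(theta), not identically 0
(D) d/dt[(theta')^2/2 - cos(theta)] = theta' theta'' + sin(theta) theta' = theta'(-sin(theta)) + theta' sin(theta) = 0

Only (D) has zero time-derivative. This is the total energy: kinetic (theta')^2/2 plus potential -cos(theta).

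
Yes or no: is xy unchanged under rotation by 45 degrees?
No

Applying rotation by 45 degrees: x' = x*cos(45 degrees) - y*sin(45 degrees) = sqrt(2)x/2 - sqrt(2)y/2, y' = x*sin(45 degrees) + y*cos(45 degrees) = sqrt(2)x/2 + sqrt(2)y/2

Substituting into xy:
(sqrt(2)x/2 - sqrt(2)y/2)(sqrt(2)x/2 + sqrt(2)y/2)
= x^2/2 - y^2/2

This differs from the original expression xy, so it is NOT invariant.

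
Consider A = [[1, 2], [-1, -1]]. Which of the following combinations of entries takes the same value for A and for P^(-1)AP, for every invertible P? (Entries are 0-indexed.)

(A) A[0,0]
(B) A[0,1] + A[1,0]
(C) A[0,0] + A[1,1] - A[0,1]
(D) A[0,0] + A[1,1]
D

A[0,0] + A[1,1] is the trace of A. By the cyclic property of the trace, tr(P^(-1)AP) = tr(APP^(-1)) = tr(A), so it is the same for every matrix similar to A.

The other combinations are not similarity invariants. For example, take P = [[2, 1], [1, 1]] (det P = 1), so P^(-1) = [[1, -1], [-1, 2]] and
B = P^(-1)AP = [[7, 5], [-10, -7]].
Evaluating each option on A and on B:
(A) A[0,0]: 1 for A, 7 for B -> changes
(B) A[0,1] + A[1,0]: 1 for A, -5 for B -> changes
(C) A[0,0] + A[1,1] - A[0,1]: -2 for A, -5 for B -> changes
(D) A[0,0] + A[1,1]: 0 for A, 0 for B -> unchanged

Only (D) A[0,0] + A[1,1] = 0 survives (and it does so for every P, not just this one), so it is the invariant.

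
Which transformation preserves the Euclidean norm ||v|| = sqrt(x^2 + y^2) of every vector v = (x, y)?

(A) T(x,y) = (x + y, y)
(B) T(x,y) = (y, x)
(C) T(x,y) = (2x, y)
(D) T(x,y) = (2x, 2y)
B

A transformation preserves a norm if ||T(v)|| = ||v|| for every v; a single vector where the norm changes rules an option out.

(A) T(x,y) = (x + y, y): v = (0, 1) has norm sqrt((0)^2 + (1)^2) = 1, but T(v) = (1, 1) has norm sqrt(2) -- not preserved.
(B) T(x,y) = (y, x): preserves the norm -- it is an orthogonal map (a rotation/reflection), and (y)^2 + (x)^2 simplifies to x^2 + y^2.
(C) T(x,y) = (2x, y): v = (1, 0) has norm sqrt((1)^2 + (0)^2) = 1, but T(v) = (2, 0) has norm 2 -- not preserved.
(D) T(x,y) = (2x, 2y): v = (1, 0) has norm sqrt((1)^2 + (0)^2) = 1, but T(v) = (2, 0) has norm 2 -- not preserved.

Therefore the answer is (B).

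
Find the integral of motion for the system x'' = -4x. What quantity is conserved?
E = (x')^2 + 4x^2

Multiply the equation by x':
x' * x'' = -4x * x'
The left side is d/dt[(x')^2/2] and the right side is d/dt[-4x^2/2], so
d/dt[(x')^2/2 + 4x^2/2] = 0, i.e. (x')^2/2 + 4x^2/2 = constant.
Multiplying by 2, the integral of motion is E = (x')^2 + 4x^2.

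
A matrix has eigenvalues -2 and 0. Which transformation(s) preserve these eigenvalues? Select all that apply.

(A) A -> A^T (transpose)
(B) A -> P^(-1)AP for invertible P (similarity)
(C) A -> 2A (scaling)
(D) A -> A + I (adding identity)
A and B

Eigenvalues are preserved by:
1. Similarity transformations: A -> P^(-1)AP (same characteristic polynomial)
2. Transpose: A^T has the same eigenvalues as A

Eigenvalues are NOT preserved by:
- Adding identity: eigenvalues become -2+1, 0+1
- Scaling: eigenvalues become -4, 0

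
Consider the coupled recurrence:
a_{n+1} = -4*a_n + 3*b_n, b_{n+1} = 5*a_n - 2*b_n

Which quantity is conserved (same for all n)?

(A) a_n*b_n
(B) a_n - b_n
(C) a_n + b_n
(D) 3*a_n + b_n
C

Replace a_n by a_{n+1} = -4*a_n + 3*b_n and b_n by b_{n+1} = 5*a_n - 2*b_n in each option and simplify:
(A) a_n*b_n  ->  (-4*a_n + 3*b_n)*(5*a_n - 2*b_n) = -20*a_n^2 + 23*a_n*b_n - 6*b_n^2   [not conserved]
(B) a_n - b_n  ->  (-4*a_n + 3*b_n) - (5*a_n - 2*b_n) = -9*a_n + 5*b_n   [not conserved]
(C) a_n + b_n  ->  (-4*a_n + 3*b_n) + (5*a_n - 2*b_n) = a_n + b_n   [conserved]
(D) 3*a_n + b_n  ->  3*(-4*a_n + 3*b_n) + (5*a_n - 2*b_n) = -7*a_n + 7*b_n   [not conserved]

Only (C) a_n + b_n returns to itself after one step, so it is the conserved quantity.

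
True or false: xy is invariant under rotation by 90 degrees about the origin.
False

Applying rotation by 90 degrees: x' = x*cos(90 degrees) - y*sin(90 degrees) = -y, y' = x*sin(90 degrees) + y*cos(90 degrees) = x

Substituting into xy:
(-y)(x)
= -xy

This differs from the original expression xy, so it is NOT invariant.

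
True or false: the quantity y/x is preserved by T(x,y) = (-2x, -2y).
True

Substitute T(x,y) = (-2x, -2y) into the expression and compare with the original.

Original: y/x
After applying T: (-2y)/(-2x) = y/x

This is identical to the original y/x, so the expression is invariant.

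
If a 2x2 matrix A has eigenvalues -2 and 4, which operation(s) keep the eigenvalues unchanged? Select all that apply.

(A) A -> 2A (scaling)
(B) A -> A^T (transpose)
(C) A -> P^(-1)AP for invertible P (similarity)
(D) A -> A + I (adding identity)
B and C

Eigenvalues are preserved by:
1. Similarity transformations: A -> P^(-1)AP (same characteristic polynomial)
2. Transpose: A^T has the same eigenvalues as A

Eigenvalues are NOT preserved by:
- Adding identity: eigenvalues become -2+1, 4+1
- Scaling: eigenvalues become -4, 8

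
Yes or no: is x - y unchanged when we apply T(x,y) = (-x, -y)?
No

Substitute T(x,y) = (-x, -y) into the expression and compare with the original.

Original: x - y
After applying T: (-x) - (-y) = -x + y

This differs from the original x - y (difference: -2x + 2y), so the expression is NOT invariant.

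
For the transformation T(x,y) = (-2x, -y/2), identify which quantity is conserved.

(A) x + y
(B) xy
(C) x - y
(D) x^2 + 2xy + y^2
B

An expression E(x,y) is invariant under T if E(T(x,y)) = E(x,y). Here T(x,y) = (-2x, -y/2).
Substitute the transformed coordinates into each option and compare with the original:
(A) x + y  ->  (-2x) + (-y/2) = -2x - y/2   [differs from x + y: not invariant]
(B) xy  ->  (-2x)(-y/2) = xy   [equals xy: invariant]
(C) x - y  ->  (-2x) - (-y/2) = -2x + y/2   [differs from x - y: not invariant]
(D) x^2 + 2xy + y^2  ->  (-2x)^2 + 2(-2x)(-y/2) + (-y/2)^2 = 4x^2 + 2xy + y^2/4   [differs from x^2 + 2xy + y^2: not invariant]

Only option (B), xy, is unchanged by the transformation.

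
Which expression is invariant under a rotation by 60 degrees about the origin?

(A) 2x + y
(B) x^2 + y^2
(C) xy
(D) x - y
B

A rotation by 60 degrees sends (x, y) to (x/2 - sqrt(3)y/2, sqrt(3)x/2 + y/2).
Substitute the transformed coordinates into each option and compare with the original:
(A) 2x + y  ->  2(x/2 - sqrt(3)y/2) + (sqrt(3)x/2 + y/2) = sqrt(3)x/2 + x - sqrt(3)y + y/2   [differs from 2x + y: not invariant]
(B) x^2 + y^2  ->  (x/2 - sqrt(3)y/2)^2 + (sqrt(3)x/2 + y/2)^2 = x^2 + y^2   [equals x^2 + y^2: invariant]
(C) xy  ->  (x/2 - sqrt(3)y/2)(sqrt(3)x/2 + y/2) = sqrt(3)x^2/4 - xy/2 - sqrt(3)y^2/4   [differs from xy: not invariant]
(D) x - y  ->  (x/2 - sqrt(3)y/2) - (sqrt(3)x/2 + y/2) = -sqrt(3)x/2 + x/2 - sqrt(3)y/2 - y/2   [differs from x - y: not invariant]

Only option (B), x^2 + y^2, is unchanged by the transformation.
Geometrically, x^2 + y^2 is the squared distance from the origin, which every rotation about the origin preserves.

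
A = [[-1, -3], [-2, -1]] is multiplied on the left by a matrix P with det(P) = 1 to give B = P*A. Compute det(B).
-5

By the multiplicative property of determinants, det(B) = det(P*A) = det(P) * det(A) = det(A),
so the determinant is invariant under multiplication by any determinant-1 matrix; we just need det(A).

det(A) = (-1)(-1) - (-3)(-2) = 1 - 6 = -5

Therefore det(B) = 1 * (-5) = -5.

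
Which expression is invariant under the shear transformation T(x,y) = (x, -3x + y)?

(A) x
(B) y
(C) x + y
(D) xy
A

Under the shear T(x,y) = (x, -3x + y):
Substitute the transformed coordinates into each option and compare with the original:
(A) x  ->  (x) = x   [equals x: invariant]
(B) y  ->  (-3x + y) = -3x + y   [differs from y: not invariant]
(C) x + y  ->  (x) + (-3x + y) = -2x + y   [differs from x + y: not invariant]
(D) xy  ->  (x)(-3x + y) = -3x^2 + xy   [differs from xy: not invariant]

Only option (A), x, is unchanged by the transformation.
A vertical shear moves points parallel to the y-axis, so the x-coordinate (and any function of x alone) is unchanged.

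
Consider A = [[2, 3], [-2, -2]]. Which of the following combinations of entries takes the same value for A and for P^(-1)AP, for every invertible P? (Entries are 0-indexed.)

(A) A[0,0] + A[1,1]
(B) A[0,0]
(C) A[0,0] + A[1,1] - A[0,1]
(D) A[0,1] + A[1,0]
A

A[0,0] + A[1,1] is the trace of A. By the cyclic property of the trace, tr(P^(-1)AP) = tr(APP^(-1)) = tr(A), so it is the same for every matrix similar to A.

The other combinations are not similarity invariants. For example, take P = [[1, -1], [0, 1]] (det P = 1), so P^(-1) = [[1, 1], [0, 1]] and
B = P^(-1)AP = [[0, 1], [-2, 0]].
Evaluating each option on A and on B:
(A) A[0,0] + A[1,1]: 0 for A, 0 for B -> unchanged
(B) A[0,0]: 2 for A, 0 for B -> changes
(C) A[0,0] + A[1,1] - A[0,1]: -3 for A, -1 for B -> changes
(D) A[0,1] + A[1,0]: 1 for A, -1 for B -> changes

Only (A) A[0,0] + A[1,1] = 0 survives (and it does so for every P, not just this one), so it is the invariant.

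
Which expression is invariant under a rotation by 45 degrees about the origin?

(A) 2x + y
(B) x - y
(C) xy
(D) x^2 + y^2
D

A rotation by 45 degrees sends (x, y) to (sqrt(2)x/2 - sqrt(2)y/2, sqrt(2)x/2 + sqrt(2)y/2).
Substitute the transformed coordinates into each option and compare with the original:
(A) 2x + y  ->  2(sqrt(2)x/2 - sqrt(2)y/2) + (sqrt(2)x/2 + sqrt(2)y/2) = 3sqrt(2)x/2 - sqrt(2)y/2   [differs from 2x + y: not invariant]
(B) x - y  ->  (sqrt(2)x/2 - sqrt(2)y/2) - (sqrt(2)x/2 + sqrt(2)y/2) = -sqrt(2)y   [differs from x - y: not invariant]
(C) xy  ->  (sqrt(2)x/2 - sqrt(2)y/2)(sqrt(2)x/2 + sqrt(2)y/2) = x^2/2 - y^2/2   [differs from xy: not invariant]
(D) x^2 + y^2  ->  (sqrt(2)x/2 - sqrt(2)y/2)^2 + (sqrt(2)x/2 + sqrt(2)y/2)^2 = x^2 + y^2   [equals x^2 + y^2: invariant]

Only option (D), x^2 + y^2, is unchanged by the transformation.
Geometrically, x^2 + y^2 is the squared distance from the origin, which every rotation about the origin preserves.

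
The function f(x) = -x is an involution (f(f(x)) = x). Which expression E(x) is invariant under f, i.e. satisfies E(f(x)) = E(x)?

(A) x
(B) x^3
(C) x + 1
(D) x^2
D

Replace x by f(x) = -x in each option and simplify. As a quick numerical cross-check, also compare E(5) with E(f(5)) = E(-5).

(A) x  ->  (-x) = -x; check: E(5) = 5 but E(-5) = -5.   [not invariant]
(B) x^3  ->  (-x)^3 = -x^3; check: E(5) = 125 but E(-5) = -125.   [not invariant]
(C) x + 1  ->  (-x) + 1 = 1 - x; check: E(5) = 6 but E(-5) = -4.   [not invariant]
(D) x^2  ->  (-x)^2, which simplifies back to x^2; check: E(5) = 25, E(-5) = 25.   [invariant]

Only (D) is unchanged. E is symmetric under swapping x with f(x) = -x, which is exactly what an involution does.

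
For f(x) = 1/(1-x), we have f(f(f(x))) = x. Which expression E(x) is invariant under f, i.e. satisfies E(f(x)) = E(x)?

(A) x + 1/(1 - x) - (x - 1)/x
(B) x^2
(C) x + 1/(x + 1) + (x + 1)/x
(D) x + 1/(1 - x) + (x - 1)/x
D

Replace x by f(x) = 1/(1 - x) in each option and simplify. As a quick numerical cross-check, also compare E(4) with E(f(4)) = E(-1/3).

(A) x + 1/(1 - x) - (x - 1)/x  ->  (1/(1 - x)) + 1/(1 - (1/(1 - x))) - ((1/(1 - x)) - 1)/(1/(1 - x)) = (x^2(1 - x) - x + (x - 1)^2)/(x(x - 1)); check: E(4) = 35/12 but E(-1/3) = -43/12.   [not invariant]
(B) x^2  ->  (1/(1 - x))^2 = (x - 1)^(-2); check: E(4) = 16 but E(-1/3) = 1/9.   [not invariant]
(C) x + 1/(x + 1) + (x + 1)/x  ->  (1/(1 - x)) + 1/((1/(1 - x)) + 1) + ((1/(1 - x)) + 1)/(1/(1 - x)) = (-x^3 + 6x^2 - 11x + 7)/(x^2 - 3x + 2); check: E(4) = 109/20 but E(-1/3) = -5/6.   [not invariant]
(D) x + 1/(1 - x) + (x - 1)/x  ->  (1/(1 - x)) + 1/(1 - (1/(1 - x))) + ((1/(1 - x)) - 1)/(1/(1 - x)), which simplifies back to x + 1/(1 - x) + (x - 1)/x; check: E(4) = 53/12, E(-1/3) = 53/12.   [invariant]

Only (D) is unchanged. Indeed f(f(x)) = 1/(1 - 1/(1-x)) = (1-x)/(-x) = (x-1)/x, so E(x) = x + f(x) + f(f(x)) is the sum over the whole 3-cycle; applying f just permutes the three terms cyclically (x -> f(x) -> f(f(x)) -> x), leaving the sum unchanged.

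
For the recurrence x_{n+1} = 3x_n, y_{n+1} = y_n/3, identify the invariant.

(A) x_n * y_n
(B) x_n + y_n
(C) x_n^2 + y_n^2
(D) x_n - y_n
A

For the recurrence x_{n+1} = 3x_n, y_{n+1} = y_n/3:

x_{n+1} * y_{n+1} = (3x_n) * (y_n/3) = x_n * y_n
The product is conserved.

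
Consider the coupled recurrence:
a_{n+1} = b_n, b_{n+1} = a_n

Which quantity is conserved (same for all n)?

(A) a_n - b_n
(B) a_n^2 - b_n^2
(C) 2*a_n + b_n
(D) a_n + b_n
D

Replace a_n by a_{n+1} = b_n and b_n by b_{n+1} = a_n in each option and simplify:
(A) a_n - b_n  ->  (b_n) - (a_n) = -a_n + b_n   [not conserved]
(B) a_n^2 - b_n^2  ->  (b_n)^2 - (a_n)^2 = -a_n^2 + b_n^2   [not conserved]
(C) 2*a_n + b_n  ->  2*(b_n) + (a_n) = a_n + 2*b_n   [not conserved]
(D) a_n + b_n  ->  (b_n) + (a_n) = a_n + b_n   [conserved]

Only (D) a_n + b_n returns to itself after one step, so it is the conserved quantity.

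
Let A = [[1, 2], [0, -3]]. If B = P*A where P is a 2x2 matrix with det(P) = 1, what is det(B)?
-3

By the multiplicative property of determinants, det(B) = det(P*A) = det(P) * det(A) = det(A),
so the determinant is invariant under multiplication by any determinant-1 matrix; we just need det(A).

det(A) = (1)(-3) - (2)(0) = -3 - 0 = -3

Therefore det(B) = 1 * (-3) = -3.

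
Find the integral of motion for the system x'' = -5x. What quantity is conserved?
E = (x')^2 + 5x^2

Multiply the equation by x':
x' * x'' = -5x * x'
The left side is d/dt[(x')^2/2] and the right side is d/dt[-5x^2/2], so
d/dt[(x')^2/2 + 5x^2/2] = 0, i.e. (x')^2/2 + 5x^2/2 = constant.
Multiplying by 2, the integral of motion is E = (x')^2 + 5x^2.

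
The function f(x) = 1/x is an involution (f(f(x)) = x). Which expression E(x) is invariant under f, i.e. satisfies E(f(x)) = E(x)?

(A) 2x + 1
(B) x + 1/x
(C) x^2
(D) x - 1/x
B

Replace x by f(x) = 1/x in each option and simplify. As a quick numerical cross-check, also compare E(3) with E(f(3)) = E(1/3).

(A) 2x + 1  ->  2(1/x) + 1 = (x + 2)/x; check: E(3) = 7 but E(1/3) = 5/3.   [not invariant]
(B) x + 1/x  ->  (1/x) + 1/(1/x), which simplifies back to x + 1/x; check: E(3) = 10/3, E(1/3) = 10/3.   [invariant]
(C) x^2  ->  (1/x)^2 = x^(-2); check: E(3) = 9 but E(1/3) = 1/9.   [not invariant]
(D) x - 1/x  ->  (1/x) - 1/(1/x) = -x + 1/x; check: E(3) = 8/3 but E(1/3) = -8/3.   [not invariant]

Only (B) is unchanged. E is symmetric under swapping x with f(x) = 1/x, which is exactly what an involution does.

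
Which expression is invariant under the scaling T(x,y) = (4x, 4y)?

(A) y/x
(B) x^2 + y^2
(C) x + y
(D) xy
A

Under the uniform scaling T(x,y) = (4x, 4y):
Substitute the transformed coordinates into each option and compare with the original:
(A) y/x  ->  (4y)/(4x) = y/x   [equals y/x: invariant]
(B) x^2 + y^2  ->  (4x)^2 + (4y)^2 = 16x^2 + 16y^2   [differs from x^2 + y^2: not invariant]
(C) x + y  ->  (4x) + (4y) = 4x + 4y   [differs from x + y: not invariant]
(D) xy  ->  (4x)(4y) = 16xy   [differs from xy: not invariant]

Only option (A), y/x, is unchanged by the transformation.
The common factor 4 cancels in a ratio of coordinates, while sums, products and sums of squares pick up factors of 4 or 16.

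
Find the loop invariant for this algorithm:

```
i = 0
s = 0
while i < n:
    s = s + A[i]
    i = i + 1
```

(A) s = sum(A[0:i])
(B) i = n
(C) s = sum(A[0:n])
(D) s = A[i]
A

A loop invariant must hold before the first iteration and be re-established by every execution of the body.

(A) s = sum(A[0:i]): Initially i = 0 and s = 0 = sum of the empty slice A[0:0]. If s = sum(A[0:i]) holds at the top of an iteration, the body sets s to sum(A[0:i]) + A[i] = sum(A[0:i+1]) and then i to i+1, so s = sum(A[0:i]) holds again. At exit i = n, giving s = sum(A[0:n]).

The other options fail:
(B) i = n: false initially (i = 0); it is the exit condition, not an invariant.
(C) s = sum(A[0:n]): false before the loop (s = 0, not the full sum) -- it only becomes true at exit.
(D) s = A[i]: after the first iteration s = A[0] but i = 1, so s = A[i] compares s with the wrong element (and fails in general).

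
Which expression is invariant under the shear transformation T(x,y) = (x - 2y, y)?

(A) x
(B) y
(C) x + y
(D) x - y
B

Under the shear T(x,y) = (x - 2y, y):
Substitute the transformed coordinates into each option and compare with the original:
(A) x  ->  (x - 2y) = x - 2y   [differs from x: not invariant]
(B) y  ->  (y) = y   [equals y: invariant]
(C) x + y  ->  (x - 2y) + (y) = x - y   [differs from x + y: not invariant]
(D) x - y  ->  (x - 2y) - (y) = x - 3y   [differs from x - y: not invariant]

Only option (B), y, is unchanged by the transformation.
A horizontal shear moves points parallel to the x-axis, so the y-coordinate (and any function of y alone) is unchanged.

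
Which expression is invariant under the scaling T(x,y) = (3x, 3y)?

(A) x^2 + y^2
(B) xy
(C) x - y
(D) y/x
D

Under the uniform scaling T(x,y) = (3x, 3y):
Substitute the transformed coordinates into each option and compare with the original:
(A) x^2 + y^2  ->  (3x)^2 + (3y)^2 = 9x^2 + 9y^2   [differs from x^2 + y^2: not invariant]
(B) xy  ->  (3x)(3y) = 9xy   [differs from xy: not invariant]
(C) x - y  ->  (3x) - (3y) = 3x - 3y   [differs from x - y: not invariant]
(D) y/x  ->  (3y)/(3x) = y/x   [equals y/x: invariant]

Only option (D), y/x, is unchanged by the transformation.
The common factor 3 cancels in a ratio of coordinates, while sums, products and sums of squares pick up factors of 3 or 9.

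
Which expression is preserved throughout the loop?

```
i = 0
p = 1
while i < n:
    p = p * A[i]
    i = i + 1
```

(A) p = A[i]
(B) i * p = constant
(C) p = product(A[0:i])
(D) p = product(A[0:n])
C

A loop invariant must hold before the first iteration and be re-established by every execution of the body.

(C) p = product(A[0:i]): Initially i = 0 and p = 1 = product of the empty slice A[0:0]. If p = product(A[0:i]) holds at the top of an iteration, the body sets p to product(A[0:i]) * A[i] = product(A[0:i+1]) and then i to i+1, so the property is restored. At exit i = n, giving p = product(A[0:n]).

The other options fail:
(A) p = A[i]: after the first iteration p = A[0] but i = 1; in general p is a product of several elements, not a single one.
(B) i * p = constant: initially i * p = 0, but after one iteration it is 1 * A[0], which is nonzero in general.
(D) p = product(A[0:n]): false before the loop (p = 1, not the full product) -- it only becomes true at exit.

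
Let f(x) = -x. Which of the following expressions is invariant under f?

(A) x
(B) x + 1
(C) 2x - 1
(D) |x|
D

For f(x) = -x:
Applying f replaces x by -x. Since |-x| = |x|, the absolute value is unchanged by f, whereas x -> -x, 2x - 1 -> -2x - 1 and x + 1 -> -x + 1 all change.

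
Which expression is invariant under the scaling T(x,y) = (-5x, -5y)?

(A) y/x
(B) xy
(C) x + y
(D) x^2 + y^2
A

Under the uniform scaling T(x,y) = (-5x, -5y):
Substitute the transformed coordinates into each option and compare with the original:
(A) y/x  ->  (-5y)/(-5x) = y/x   [equals y/x: invariant]
(B) xy  ->  (-5x)(-5y) = 25xy   [differs from xy: not invariant]
(C) x + y  ->  (-5x) + (-5y) = -5x - 5y   [differs from x + y: not invariant]
(D) x^2 + y^2  ->  (-5x)^2 + (-5y)^2 = 25x^2 + 25y^2   [differs from x^2 + y^2: not invariant]

Only option (A), y/x, is unchanged by the transformation.
The common factor -5 cancels in a ratio of coordinates, while sums, products and sums of squares pick up factors of -5 or 25.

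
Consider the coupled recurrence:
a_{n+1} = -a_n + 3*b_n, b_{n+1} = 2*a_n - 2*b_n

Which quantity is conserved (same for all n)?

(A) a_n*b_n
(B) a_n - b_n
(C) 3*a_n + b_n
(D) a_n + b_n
D

Replace a_n by a_{n+1} = -a_n + 3*b_n and b_n by b_{n+1} = 2*a_n - 2*b_n in each option and simplify:
(A) a_n*b_n  ->  (-a_n + 3*b_n)*(2*a_n - 2*b_n) = -2*a_n^2 + 8*a_n*b_n - 6*b_n^2   [not conserved]
(B) a_n - b_n  ->  (-a_n + 3*b_n) - (2*a_n - 2*b_n) = -3*a_n + 5*b_n   [not conserved]
(C) 3*a_n + b_n  ->  3*(-a_n + 3*b_n) + (2*a_n - 2*b_n) = -a_n + 7*b_n   [not conserved]
(D) a_n + b_n  ->  (-a_n + 3*b_n) + (2*a_n - 2*b_n) = a_n + b_n   [conserved]

Only (D) a_n + b_n returns to itself after one step, so it is the conserved quantity.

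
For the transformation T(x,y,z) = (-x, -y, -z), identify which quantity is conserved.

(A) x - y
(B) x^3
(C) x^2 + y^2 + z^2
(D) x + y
C

Apply T(x,y,z) = (-x, -y, -z) to each option, i.e. replace (x, y, z) by the transformed coordinates.
Substitute the transformed coordinates into each option and compare with the original:
(A) x - y  ->  (-x) - (-y) = -x + y   [differs from x - y: not invariant]
(B) x^3  ->  (-x)^3 = -x^3   [differs from x^3: not invariant]
(C) x^2 + y^2 + z^2  ->  (-x)^2 + (-y)^2 + (-z)^2 = x^2 + y^2 + z^2   [equals x^2 + y^2 + z^2: invariant]
(D) x + y  ->  (-x) + (-y) = -x - y   [differs from x + y: not invariant]

Only option (C), x^2 + y^2 + z^2, is unchanged by the transformation.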